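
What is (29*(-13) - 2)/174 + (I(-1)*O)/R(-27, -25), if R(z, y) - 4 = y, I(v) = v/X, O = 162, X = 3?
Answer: 479/1218 ≈ 0.39327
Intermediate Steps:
I(v) = v/3
R(z, y) = 4 + y
(29*(-13) - 2)/174 + (I(-1)*O)/R(-27, -25) = (29*(-13) - 2)/174 + (((⅓)*(-1))*162)/(4 - 25) = (-377 - 2)*(1/174) - ⅓*162/(-21) = -379*1/174 - 54*(-1/21) = -379/174 + 18/7 = 479/1218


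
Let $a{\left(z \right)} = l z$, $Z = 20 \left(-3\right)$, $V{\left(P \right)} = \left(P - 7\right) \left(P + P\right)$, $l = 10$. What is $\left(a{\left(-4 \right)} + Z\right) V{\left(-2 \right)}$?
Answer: $-3600$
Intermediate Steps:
$V{\left(P \right)} = 2 P \left(-7 + P\right)$ ($V{\left(P \right)} = \left(-7 + P\right) 2 P = 2 P \left(-7 + P\right)$)
$Z = -60$
$a{\left(z \right)} = 10 z$
$\left(a{\left(-4 \right)} + Z\right) V{\left(-2 \right)} = \left(10 \left(-4\right) - 60\right) 2 \left(-2\right) \left(-7 - 2\right) = \left(-40 - 60\right) 2 \left(-2\right) \left(-9\right) = \left(-100\right) 36 = -3600$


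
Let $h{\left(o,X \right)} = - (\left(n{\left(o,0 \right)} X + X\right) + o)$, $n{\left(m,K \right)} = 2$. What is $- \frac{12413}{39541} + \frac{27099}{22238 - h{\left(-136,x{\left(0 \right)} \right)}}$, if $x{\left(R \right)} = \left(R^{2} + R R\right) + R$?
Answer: $\frac{797169433}{873935182} \approx 0.91216$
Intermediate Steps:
$x{\left(R \right)} = R + 2 R^{2}$ ($x{\left(R \right)} = \left(R^{2} + R^{2}\right) + R = 2 R^{2} + R = R + 2 R^{2}$)
$h{\left(o,X \right)} = - o - 3 X$ ($h{\left(o,X \right)} = - (\left(2 X + X\right) + o) = - (3 X + o) = - (o + 3 X) = - o - 3 X$)
$- \frac{12413}{39541} + \frac{27099}{22238 - h{\left(-136,x{\left(0 \right)} \right)}} = - \frac{12413}{39541} + \frac{27099}{22238 - \left(\left(-1\right) \left(-136\right) - 3 \cdot 0 \left(1 + 2 \cdot 0\right)\right)} = \left(-12413\right) \frac{1}{39541} + \frac{27099}{22238 - \left(136 - 3 \cdot 0 \left(1 + 0\right)\right)} = - \frac{12413}{39541} + \frac{27099}{22238 - \left(136 - 3 \cdot 0 \cdot 1\right)} = - \frac{12413}{39541} + \frac{27099}{22238 - \left(136 - 0\right)} = - \frac{12413}{39541} + \frac{27099}{22238 - \left(136 + 0\right)} = - \frac{12413}{39541} + \frac{27099}{22238 - 136} = - \frac{12413}{39541} + \frac{27099}{22102} = \frac{797169433}{873935182}$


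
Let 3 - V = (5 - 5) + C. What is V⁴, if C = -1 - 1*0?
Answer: 256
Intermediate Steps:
C = -1 (C = -1 + 0 = -1)
V = 4 (V = 3 - ((5 - 5) - 1) = 3 - (0 - 1) = 3 - 1*(-1) = 3 + 1 = 4)
V⁴ = 4⁴ = 256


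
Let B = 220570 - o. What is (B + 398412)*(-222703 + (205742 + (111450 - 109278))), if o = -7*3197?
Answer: -9485087829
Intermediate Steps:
o = -22379
B = 242949 (B = 220570 - 1*(-22379) = 220570 + 22379 = 242949)
(B + 398412)*(-222703 + (205742 + (111450 - 109278))) = (242949 + 398412)*(-222703 + (205742 + (111450 - 109278))) = 641361*(-222703 + (205742 + 2172)) = 641361*(-222703 + 207914) = 641361*(-14789) = -9485087829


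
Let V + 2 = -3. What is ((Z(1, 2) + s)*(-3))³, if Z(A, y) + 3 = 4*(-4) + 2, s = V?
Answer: 287496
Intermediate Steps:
V = -5 (V = -2 - 3 = -5)
s = -5
Z(A, y) = -17 (Z(A, y) = -3 + (4*(-4) + 2) = -3 + (-16 + 2) = -3 - 14 = -17)
((Z(1, 2) + s)*(-3))³ = ((-17 - 5)*(-3))³ = (-22*(-3))³ = 66³ = 287496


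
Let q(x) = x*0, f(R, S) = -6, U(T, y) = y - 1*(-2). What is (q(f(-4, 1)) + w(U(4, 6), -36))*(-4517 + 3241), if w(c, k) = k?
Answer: 45936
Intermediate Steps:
U(T, y) = 2 + y (U(T, y) = y + 2 = 2 + y)
q(x) = 0
(q(f(-4, 1)) + w(U(4, 6), -36))*(-4517 + 3241) = (0 - 36)*(-4517 + 3241) = -36*(-1276) = 45936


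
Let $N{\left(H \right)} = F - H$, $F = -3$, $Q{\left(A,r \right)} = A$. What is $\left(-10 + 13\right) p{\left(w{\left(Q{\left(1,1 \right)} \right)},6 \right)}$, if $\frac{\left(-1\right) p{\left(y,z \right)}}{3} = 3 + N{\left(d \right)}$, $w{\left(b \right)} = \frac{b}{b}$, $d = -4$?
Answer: $-36$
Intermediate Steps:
$w{\left(b \right)} = 1$
$N{\left(H \right)} = -3 - H$
$p{\left(y,z \right)} = -12$ ($p{\left(y,z \right)} = - 3 \left(3 - -1\right) = - 3 \left(3 + \left(-3 + 4\right)\right) = - 3 \left(3 + 1\right) = \left(-3\right) 4 = -12$)
$\left(-10 + 13\right) p{\left(w{\left(Q{\left(1,1 \right)} \right)},6 \right)} = \left(-10 + 13\right) \left(-12\right) = 3 \left(-12\right) = -36$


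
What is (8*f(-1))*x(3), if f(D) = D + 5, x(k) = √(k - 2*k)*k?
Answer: 96*I*√3 ≈ 166.28*I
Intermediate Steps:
x(k) = k*√(-k) (x(k) = √(-k)*k = k*√(-k))
f(D) = 5 + D
(8*f(-1))*x(3) = (8*(5 - 1))*(-(-1*3)^(3/2)) = (8*4)*(-(-3)^(3/2)) = 32*(-(-3)*I*√3) = 32*(3*I*√3) = 96*I*√3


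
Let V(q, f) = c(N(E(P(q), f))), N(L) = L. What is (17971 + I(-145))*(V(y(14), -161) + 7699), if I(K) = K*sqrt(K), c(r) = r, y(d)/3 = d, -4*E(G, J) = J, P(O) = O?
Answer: 556328247/4 - 4488765*I*sqrt(145)/4 ≈ 1.3908e+8 - 1.3513e+7*I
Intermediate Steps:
E(G, J) = -J/4
y(d) = 3*d
V(q, f) = -f/4
I(K) = K**(3/2)
(17971 + I(-145))*(V(y(14), -161) + 7699) = (17971 + (-145)**(3/2))*(-1/4*(-161) + 7699) = (17971 - 145*I*sqrt(145))*(161/4 + 7699) = (17971 - 145*I*sqrt(145))*(30957/4) = 556328247/4 - 4488765*I*sqrt(145)/4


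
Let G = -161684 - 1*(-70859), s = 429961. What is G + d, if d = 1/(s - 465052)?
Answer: -3187140076/35091 ≈ -90825.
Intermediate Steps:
d = -1/35091 (d = 1/(429961 - 465052) = 1/(-35091) = -1/35091 ≈ -2.8497e-5)
G = -90825 (G = -161684 + 70859 = -90825)
G + d = -90825 - 1/35091 = -3187140076/35091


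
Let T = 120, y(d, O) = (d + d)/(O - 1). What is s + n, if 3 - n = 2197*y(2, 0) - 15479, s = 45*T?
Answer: 29670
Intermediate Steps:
y(d, O) = 2*d/(-1 + O) (y(d, O) = (2*d)/(-1 + O) = 2*d/(-1 + O))
s = 5400 (s = 45*120 = 5400)
n = 24270 (n = 3 - (2197*(2*2/(-1 + 0)) - 15479) = 3 - (2197*(2*2/(-1)) - 15479) = 3 - (2197*(2*2*(-1)) - 15479) = 3 - (2197*(-4) - 15479) = 3 - (-8788 - 15479) = 3 - 1*(-24267) = 3 + 24267 = 24270)
s + n = 5400 + 24270 = 29670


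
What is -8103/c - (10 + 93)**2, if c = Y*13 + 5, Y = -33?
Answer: -4490113/424 ≈ -10590.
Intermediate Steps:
c = -424 (c = -33*13 + 5 = -429 + 5 = -424)
-8103/c - (10 + 93)**2 = -8103/(-424) - (10 + 93)**2 = -8103*(-1/424) - 1*103**2 = 8103/424 - 1*10609 = 8103/424 - 10609 = -4490113/424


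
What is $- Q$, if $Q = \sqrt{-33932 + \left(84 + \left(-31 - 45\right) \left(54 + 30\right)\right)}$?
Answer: $- 2 i \sqrt{10058} \approx - 200.58 i$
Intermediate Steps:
$Q = 2 i \sqrt{10058}$ ($Q = \sqrt{-33932 + \left(84 - 6384\right)} = \sqrt{-33932 - 6300} = \sqrt{-40232} = 2 i \sqrt{10058} \approx 200.58 i$)
$- Q = - 2 i \sqrt{10058}$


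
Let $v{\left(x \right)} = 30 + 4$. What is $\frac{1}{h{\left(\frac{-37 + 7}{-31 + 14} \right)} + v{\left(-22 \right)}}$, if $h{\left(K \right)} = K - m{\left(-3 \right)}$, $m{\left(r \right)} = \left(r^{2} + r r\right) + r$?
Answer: $\frac{17}{353} \approx 0.048159$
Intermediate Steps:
$m{\left(r \right)} = r + 2 r^{2}$ ($m{\left(r \right)} = \left(r^{2} + r^{2}\right) + r = 2 r^{2} + r = r + 2 r^{2}$)
$h{\left(K \right)} = -15 + K$ ($h{\left(K \right)} = K - - 3 \left(1 + 2 \left(-3\right)\right) = K - - 3 \left(1 - 6\right) = K - \left(-3\right) \left(-5\right) = K - 15 = -15 + K$)
$v{\left(x \right)} = 34$
$\frac{1}{h{\left(\frac{-37 + 7}{-31 + 14} \right)} + v{\left(-22 \right)}} = \frac{1}{\left(-15 + \frac{-37 + 7}{-31 + 14}\right) + 34} = \frac{1}{\left(-15 - \frac{30}{-17}\right) + 34} = \frac{1}{\left(-15 - - \frac{30}{17}\right) + 34} = \frac{1}{\left(-15 + \frac{30}{17}\right) + 34} = \frac{1}{- \frac{225}{17} + 34} = \frac{1}{\frac{353}{17}} = \frac{17}{353}$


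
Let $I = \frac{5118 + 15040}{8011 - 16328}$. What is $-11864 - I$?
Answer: $- \frac{98652730}{8317} \approx -11862.0$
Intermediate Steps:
$I = - \frac{20158}{8317}$ ($I = \frac{20158}{-8317} = 20158 \left(- \frac{1}{8317}\right) = - \frac{20158}{8317} \approx -2.4237$)
$-11864 - I = -11864 - - \frac{20158}{8317} = -11864 + \frac{20158}{8317} = - \frac{98652730}{8317}$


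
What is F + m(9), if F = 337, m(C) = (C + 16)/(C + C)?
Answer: 6091/18 ≈ 338.39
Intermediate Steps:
m(C) = (16 + C)/(2*C) (m(C) = (16 + C)/((2*C)) = (16 + C)*(1/(2*C)) = (16 + C)/(2*C))
F + m(9) = 337 + (½)*(16 + 9)/9 = 337 + (½)*(⅑)*25 = 337 + 25/18 = 6091/18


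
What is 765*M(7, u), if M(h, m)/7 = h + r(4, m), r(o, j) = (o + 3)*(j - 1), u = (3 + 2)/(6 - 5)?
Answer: 187425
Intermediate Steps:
u = 5 (u = 5/1 = 5*1 = 5)
r(o, j) = (-1 + j)*(3 + o) (r(o, j) = (3 + o)*(-1 + j) = (-1 + j)*(3 + o))
M(h, m) = -49 + 7*h + 49*m (M(h, m) = 7*(h + (-3 - 1*4 + 3*m + m*4)) = 7*(h + (-3 - 4 + 3*m + 4*m)) = 7*(h + (-7 + 7*m)) = 7*(-7 + h + 7*m) = -49 + 7*h + 49*m)
765*M(7, u) = 765*(-49 + 7*7 + 49*5) = 765*(-49 + 49 + 245) = 765*245 = 187425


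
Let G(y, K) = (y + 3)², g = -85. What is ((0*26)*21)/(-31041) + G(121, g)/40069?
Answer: 15376/40069 ≈ 0.38374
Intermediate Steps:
G(y, K) = (3 + y)²
((0*26)*21)/(-31041) + G(121, g)/40069 = ((0*26)*21)/(-31041) + (3 + 121)²/40069 = (0*21)*(-1/31041) + 124²*(1/40069) = 0*(-1/31041) + 15376*(1/40069) = 0 + 15376/40069 = 15376/40069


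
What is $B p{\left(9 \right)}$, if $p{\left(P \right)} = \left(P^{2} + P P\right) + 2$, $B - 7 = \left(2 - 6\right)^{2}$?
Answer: $3772$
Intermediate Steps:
$B = 23$ ($B = 7 + \left(2 - 6\right)^{2} = 7 + \left(-4\right)^{2} = 7 + 16 = 23$)
$p{\left(P \right)} = 2 + 2 P^{2}$ ($p{\left(P \right)} = \left(P^{2} + P^{2}\right) + 2 = 2 P^{2} + 2 = 2 + 2 P^{2}$)
$B p{\left(9 \right)} = 23 \left(2 + 2 \cdot 9^{2}\right) = 23 \left(2 + 2 \cdot 81\right) = 23 \left(2 + 162\right) = 23 \cdot 164 = 3772$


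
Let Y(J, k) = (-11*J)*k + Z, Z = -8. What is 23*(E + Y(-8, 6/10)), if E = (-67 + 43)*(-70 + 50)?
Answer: 60352/5 ≈ 12070.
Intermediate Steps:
Y(J, k) = -8 - 11*J*k (Y(J, k) = (-11*J)*k - 8 = -11*J*k - 8 = -8 - 11*J*k)
E = 480 (E = -24*(-20) = 480)
23*(E + Y(-8, 6/10)) = 23*(480 + (-8 - 11*(-8)*6/10)) = 23*(480 + (-8 - 11*(-8)*6*(⅒))) = 23*(480 + (-8 - 11*(-8)*⅗)) = 23*(480 + (-8 + 264/5)) = 23*(480 + 224/5) = 23*(2624/5) = 60352/5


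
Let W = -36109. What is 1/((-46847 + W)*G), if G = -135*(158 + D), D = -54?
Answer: 1/1164702240 ≈ 8.5859e-10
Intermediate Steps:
G = -14040 (G = -135*(158 - 54) = -135*104 = -14040)
1/((-46847 + W)*G) = 1/(-46847 - 36109*(-14040)) = -1/14040/(-82956) = -1/82956*(-1/14040) = 1/1164702240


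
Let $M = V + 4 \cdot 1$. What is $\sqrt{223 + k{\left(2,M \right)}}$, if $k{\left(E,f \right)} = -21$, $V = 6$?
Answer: $\sqrt{202} \approx 14.213$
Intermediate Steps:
$M = 10$ ($M = 6 + 4 \cdot 1 = 6 + 4 = 10$)
$\sqrt{223 + k{\left(2,M \right)}} = \sqrt{223 - 21} = \sqrt{202}$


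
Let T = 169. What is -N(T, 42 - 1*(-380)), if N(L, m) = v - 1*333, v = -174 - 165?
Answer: 672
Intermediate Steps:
v = -339
N(L, m) = -672 (N(L, m) = -339 - 1*333 = -339 - 333 = -672)
-N(T, 42 - 1*(-380)) = -1*(-672) = 672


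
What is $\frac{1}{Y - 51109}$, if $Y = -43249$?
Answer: $- \frac{1}{94358} \approx -1.0598 \cdot 10^{-5}$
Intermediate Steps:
$\frac{1}{Y - 51109} = \frac{1}{-43249 - 51109} = \frac{1}{-94358} = - \frac{1}{94358}$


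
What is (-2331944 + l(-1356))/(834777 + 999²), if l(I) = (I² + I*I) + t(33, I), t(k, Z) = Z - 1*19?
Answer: 448051/610926 ≈ 0.73340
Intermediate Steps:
t(k, Z) = -19 + Z (t(k, Z) = Z - 19 = -19 + Z)
l(I) = -19 + I + 2*I² (l(I) = (I² + I*I) + (-19 + I) = (I² + I²) + (-19 + I) = 2*I² + (-19 + I) = -19 + I + 2*I²)
(-2331944 + l(-1356))/(834777 + 999²) = (-2331944 + (-19 - 1356 + 2*(-1356)²))/(834777 + 999²) = (-2331944 + (-19 - 1356 + 2*1838736))/(834777 + 998001) = (-2331944 + (-19 - 1356 + 3677472))/1832778 = (-2331944 + 3676097)*(1/1832778) = 1344153*(1/1832778) = 448051/610926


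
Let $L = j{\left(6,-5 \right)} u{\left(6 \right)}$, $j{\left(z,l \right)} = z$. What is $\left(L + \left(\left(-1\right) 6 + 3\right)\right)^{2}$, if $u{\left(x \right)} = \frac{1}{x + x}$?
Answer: $\frac{25}{4} \approx 6.25$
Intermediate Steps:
$u{\left(x \right)} = \frac{1}{2 x}$
$L = \frac{1}{2}$ ($L = 6 \frac{1}{2 \cdot 6} = 6 \cdot \frac{1}{2} \cdot \frac{1}{6} = 6 \cdot \frac{1}{12} = \frac{1}{2} \approx 0.5$)
$\left(L + \left(\left(-1\right) 6 + 3\right)\right)^{2} = \left(\frac{1}{2} + \left(\left(-1\right) 6 + 3\right)\right)^{2} = \left(\frac{1}{2} + \left(-6 + 3\right)\right)^{2} = \left(\frac{1}{2} - 3\right)^{2} = \left(- \frac{5}{2}\right)^{2} = \frac{25}{4}$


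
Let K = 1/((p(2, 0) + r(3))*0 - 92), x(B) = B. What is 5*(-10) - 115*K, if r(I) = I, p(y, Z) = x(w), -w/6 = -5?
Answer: -195/4 ≈ -48.750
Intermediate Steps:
w = 30 (w = -6*(-5) = 30)
p(y, Z) = 30
K = -1/92 (K = 1/((30 + 3)*0 - 92) = 1/(33*0 - 92) = 1/(0 - 92) = 1/(-92) = -1/92 ≈ -0.010870)
5*(-10) - 115*K = 5*(-10) - 115*(-1/92) = -50 + 5/4 = -195/4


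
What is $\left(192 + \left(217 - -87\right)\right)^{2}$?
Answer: $246016$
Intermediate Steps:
$\left(192 + \left(217 - -87\right)\right)^{2} = \left(192 + \left(217 + 87\right)\right)^{2} = \left(192 + 304\right)^{2} = 496^{2} = 246016$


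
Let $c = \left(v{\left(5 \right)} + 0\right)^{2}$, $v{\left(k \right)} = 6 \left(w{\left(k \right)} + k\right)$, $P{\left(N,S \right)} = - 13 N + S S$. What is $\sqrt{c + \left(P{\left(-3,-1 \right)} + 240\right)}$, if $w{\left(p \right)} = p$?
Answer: $2 \sqrt{970} \approx 62.29$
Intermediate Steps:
$P{\left(N,S \right)} = S^{2} - 13 N$ ($P{\left(N,S \right)} = - 13 N + S^{2} = S^{2} - 13 N$)
$v{\left(k \right)} = 12 k$ ($v{\left(k \right)} = 6 \left(k + k\right) = 6 \cdot 2 k = 12 k$)
$c = 3600$ ($c = \left(12 \cdot 5 + 0\right)^{2} = \left(60 + 0\right)^{2} = 60^{2} = 3600$)
$\sqrt{c + \left(P{\left(-3,-1 \right)} + 240\right)} = \sqrt{3600 + \left(\left(\left(-1\right)^{2} - -39\right) + 240\right)} = \sqrt{3600 + \left(\left(1 + 39\right) + 240\right)} = \sqrt{3600 + \left(40 + 240\right)} = \sqrt{3600 + 280} = \sqrt{3880} = 2 \sqrt{970}$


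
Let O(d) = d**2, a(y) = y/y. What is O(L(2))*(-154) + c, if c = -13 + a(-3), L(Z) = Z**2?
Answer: -2476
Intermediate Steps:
a(y) = 1
c = -12 (c = -13 + 1 = -12)
O(L(2))*(-154) + c = (2**2)**2*(-154) - 12 = 4**2*(-154) - 12 = 16*(-154) - 12 = -2464 - 12 = -2476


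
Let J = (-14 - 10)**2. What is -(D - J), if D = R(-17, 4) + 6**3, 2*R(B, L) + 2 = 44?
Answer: 339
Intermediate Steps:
R(B, L) = 21 (R(B, L) = -1 + (1/2)*44 = -1 + 22 = 21)
D = 237 (D = 21 + 6**3 = 21 + 216 = 237)
J = 576 (J = (-24)**2 = 576)
-(D - J) = -(237 - 1*576) = -(237 - 576) = -1*(-339) = 339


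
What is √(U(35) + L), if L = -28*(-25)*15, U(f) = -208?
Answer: 2*√2573 ≈ 101.45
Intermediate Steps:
L = 10500 (L = 700*15 = 10500)
√(U(35) + L) = √(-208 + 10500) = √10292 = 2*√2573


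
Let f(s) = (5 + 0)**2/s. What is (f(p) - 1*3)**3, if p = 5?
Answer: 8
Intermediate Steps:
f(s) = 25/s (f(s) = 5**2/s = 25/s)
(f(p) - 1*3)**3 = (25/5 - 1*3)**3 = (25*(1/5) - 3)**3 = (5 - 3)**3 = 2**3 = 8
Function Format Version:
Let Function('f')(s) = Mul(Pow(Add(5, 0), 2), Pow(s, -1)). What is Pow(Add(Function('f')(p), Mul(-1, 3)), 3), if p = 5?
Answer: 8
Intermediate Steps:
Function('f')(s) = Mul(25, Pow(s, -1)) (Function('f')(s) = Mul(Pow(5, 2), Pow(s, -1)) = Mul(25, Pow(s, -1)))
Pow(Add(Function('f')(p), Mul(-1, 3)), 3) = Pow(Add(Mul(25, Pow(5, -1)), Mul(-1, 3)), 3) = Pow(Add(Mul(25, Rational(1, 5)), -3), 3) = Pow(Add(5, -3), 3) = Pow(2, 3) = 8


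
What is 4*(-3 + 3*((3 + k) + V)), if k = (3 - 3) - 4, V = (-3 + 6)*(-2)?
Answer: -96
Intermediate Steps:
V = -6 (V = 3*(-2) = -6)
k = -4 (k = 0 - 4 = -4)
4*(-3 + 3*((3 + k) + V)) = 4*(-3 + 3*((3 - 4) - 6)) = 4*(-3 + 3*(-1 - 6)) = 4*(-3 + 3*(-7)) = 4*(-3 - 21) = 4*(-24) = -96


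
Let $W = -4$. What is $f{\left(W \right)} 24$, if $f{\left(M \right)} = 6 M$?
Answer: $-576$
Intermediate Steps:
$f{\left(W \right)} 24 = 6 \left(-4\right) 24 = \left(-24\right) 24 = -576$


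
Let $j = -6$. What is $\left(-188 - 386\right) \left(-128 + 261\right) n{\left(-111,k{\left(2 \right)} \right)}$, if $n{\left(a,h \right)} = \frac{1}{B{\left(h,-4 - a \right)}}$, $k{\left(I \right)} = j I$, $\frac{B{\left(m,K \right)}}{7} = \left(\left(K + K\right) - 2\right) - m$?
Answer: $- \frac{779}{16} \approx -48.688$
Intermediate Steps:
$B{\left(m,K \right)} = -14 - 7 m + 14 K$ ($B{\left(m,K \right)} = 7 \left(\left(\left(K + K\right) - 2\right) - m\right) = 7 \left(\left(2 K - 2\right) - m\right) = 7 \left(\left(-2 + 2 K\right) - m\right) = 7 \left(-2 - m + 2 K\right) = -14 - 7 m + 14 K$)
$k{\left(I \right)} = - 6 I$
$n{\left(a,h \right)} = \frac{1}{-70 - 14 a - 7 h}$ ($n{\left(a,h \right)} = \frac{1}{-14 - 7 h + 14 \left(-4 - a\right)} = \frac{1}{-14 - 7 h - \left(56 + 14 a\right)} = \frac{1}{-70 - 14 a - 7 h}$)
$\left(-188 - 386\right) \left(-128 + 261\right) n{\left(-111,k{\left(2 \right)} \right)} = \left(-188 - 386\right) \left(-128 + 261\right) \left(- \frac{1}{70 + 7 \left(\left(-6\right) 2\right) + 14 \left(-111\right)}\right) = \left(-574\right) 133 \left(- \frac{1}{70 + 7 \left(-12\right) - 1554}\right) = - 76342 \left(- \frac{1}{70 - 84 - 1554}\right) = - 76342 \left(- \frac{1}{-1568}\right) = - 76342 \left(\left(-1\right) \left(- \frac{1}{1568}\right)\right) = \left(-76342\right) \frac{1}{1568} = - \frac{779}{16}$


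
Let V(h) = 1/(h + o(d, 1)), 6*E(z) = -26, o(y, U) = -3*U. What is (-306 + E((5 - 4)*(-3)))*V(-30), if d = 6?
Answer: 931/99 ≈ 9.4040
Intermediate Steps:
E(z) = -13/3 (E(z) = (1/6)*(-26) = -13/3)
V(h) = 1/(-3 + h) (V(h) = 1/(h - 3*1) = 1/(h - 3) = 1/(-3 + h))
(-306 + E((5 - 4)*(-3)))*V(-30) = (-306 - 13/3)/(-3 - 30) = -931/3/(-33) = -931/3*(-1/33) = 931/99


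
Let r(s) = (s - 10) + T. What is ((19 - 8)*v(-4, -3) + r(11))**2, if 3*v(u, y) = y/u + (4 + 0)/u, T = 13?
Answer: 24649/144 ≈ 171.17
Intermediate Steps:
v(u, y) = 4/(3*u) + y/(3*u) (v(u, y) = (y/u + (4 + 0)/u)/3 = (y/u + 4/u)/3 = (4/u + y/u)/3 = 4/(3*u) + y/(3*u))
r(s) = 3 + s (r(s) = (s - 10) + 13 = (-10 + s) + 13 = 3 + s)
((19 - 8)*v(-4, -3) + r(11))**2 = ((19 - 8)*((1/3)*(4 - 3)/(-4)) + (3 + 11))**2 = (11*((1/3)*(-1/4)*1) + 14)**2 = (11*(-1/12) + 14)**2 = (-11/12 + 14)**2 = (157/12)**2 = 24649/144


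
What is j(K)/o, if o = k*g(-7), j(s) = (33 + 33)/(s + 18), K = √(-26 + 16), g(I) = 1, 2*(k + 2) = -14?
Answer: -66/167 + 11*I*√10/501 ≈ -0.39521 + 0.069431*I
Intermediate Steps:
k = -9 (k = -2 + (½)*(-14) = -2 - 7 = -9)
K = I*√10 (K = √(-10) = I*√10 ≈ 3.1623*I)
j(s) = 66/(18 + s)
o = -9 (o = -9*1 = -9)
j(K)/o = (66/(18 + I*√10))/(-9) = (66/(18 + I*√10))*(-⅑) = -22/(3*(18 + I*√10))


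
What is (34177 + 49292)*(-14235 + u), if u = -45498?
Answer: -4985853777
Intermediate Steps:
(34177 + 49292)*(-14235 + u) = (34177 + 49292)*(-14235 - 45498) = 83469*(-59733) = -4985853777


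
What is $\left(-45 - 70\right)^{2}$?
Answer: $13225$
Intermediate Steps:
$\left(-45 - 70\right)^{2} = \left(-115\right)^{2} = 13225$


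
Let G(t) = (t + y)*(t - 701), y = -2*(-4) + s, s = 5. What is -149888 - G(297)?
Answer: -24648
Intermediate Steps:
y = 13 (y = -2*(-4) + 5 = 8 + 5 = 13)
G(t) = (-701 + t)*(13 + t) (G(t) = (t + 13)*(t - 701) = (13 + t)*(-701 + t) = (-701 + t)*(13 + t))
-149888 - G(297) = -149888 - (-9113 + 297**2 - 688*297) = -149888 - (-9113 + 88209 - 204336) = -149888 - 1*(-125240) = -149888 + 125240 = -24648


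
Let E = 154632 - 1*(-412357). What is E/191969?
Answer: 566989/191969 ≈ 2.9535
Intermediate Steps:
E = 566989 (E = 154632 + 412357 = 566989)
E/191969 = 566989/191969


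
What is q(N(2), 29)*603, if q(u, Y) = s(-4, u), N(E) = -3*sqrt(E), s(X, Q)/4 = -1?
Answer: -2412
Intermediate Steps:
s(X, Q) = -4 (s(X, Q) = 4*(-1) = -4)
q(u, Y) = -4
q(N(2), 29)*603 = -4*603 = -2412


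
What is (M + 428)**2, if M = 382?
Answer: 656100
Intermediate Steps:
(M + 428)**2 = (382 + 428)**2 = 810**2 = 656100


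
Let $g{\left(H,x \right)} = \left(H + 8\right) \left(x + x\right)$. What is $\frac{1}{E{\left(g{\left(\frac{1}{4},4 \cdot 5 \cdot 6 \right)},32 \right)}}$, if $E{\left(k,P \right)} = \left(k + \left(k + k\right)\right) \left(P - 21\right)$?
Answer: $\frac{1}{65340} \approx 1.5305 \cdot 10^{-5}$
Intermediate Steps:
$g{\left(H,x \right)} = 2 x \left(8 + H\right)$ ($g{\left(H,x \right)} = \left(8 + H\right) 2 x = 2 x \left(8 + H\right)$)
$E{\left(k,P \right)} = 3 k \left(-21 + P\right)$ ($E{\left(k,P \right)} = \left(k + 2 k\right) \left(-21 + P\right) = 3 k \left(-21 + P\right)$)
$\frac{1}{E{\left(g{\left(\frac{1}{4},4 \cdot 5 \cdot 6 \right)},32 \right)}} = \frac{1}{3 \cdot 2 \cdot 4 \cdot 5 \cdot 6 \left(8 + \frac{1}{4}\right) \left(-21 + 32\right)} = \frac{1}{3 \cdot 2 \cdot 20 \cdot 6 \left(8 + \frac{1}{4}\right) 11} = \frac{1}{3 \cdot 2 \cdot 120 \cdot \frac{33}{4} \cdot 11} = \frac{1}{3 \cdot 1980 \cdot 11} = \frac{1}{65340}$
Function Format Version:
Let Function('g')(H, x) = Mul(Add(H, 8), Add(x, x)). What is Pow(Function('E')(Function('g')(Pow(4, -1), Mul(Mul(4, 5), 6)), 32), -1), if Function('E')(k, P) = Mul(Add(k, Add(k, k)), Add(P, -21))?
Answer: Rational(1, 65340) ≈ 1.5305e-5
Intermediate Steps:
Function('g')(H, x) = Mul(2, x, Add(8, H)) (Function('g')(H, x) = Mul(Add(8, H), Mul(2, x)) = Mul(2, x, Add(8, H)))
Function('E')(k, P) = Mul(3, k, Add(-21, P)) (Function('E')(k, P) = Mul(Add(k, Mul(2, k)), Add(-21, P)) = Mul(Mul(3, k), Add(-21, P)) = Mul(3, k, Add(-21, P)))
Pow(Function('E')(Function('g')(Pow(4, -1), Mul(Mul(4, 5), 6)), 32), -1) = Pow(Mul(3, Mul(2, Mul(Mul(4, 5), 6), Add(8, Pow(4, -1))), Add(-21, 32)), -1) = Pow(Mul(3, Mul(2, Mul(20, 6), Add(8, Rational(1, 4))), 11), -1) = Pow(Mul(3, Mul(2, 120, Rational(33, 4)), 11), -1) = Pow(Mul(3, 1980, 11), -1) = Pow(65340, -1) = Rational(1, 65340)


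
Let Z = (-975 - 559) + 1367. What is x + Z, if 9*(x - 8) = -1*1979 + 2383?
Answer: -1027/9 ≈ -114.11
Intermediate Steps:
Z = -167 (Z = -1534 + 1367 = -167)
x = 476/9 (x = 8 + (-1*1979 + 2383)/9 = 8 + (-1979 + 2383)/9 = 8 + (⅑)*404 = 8 + 404/9 = 476/9 ≈ 52.889)
x + Z = 476/9 - 167 = -1027/9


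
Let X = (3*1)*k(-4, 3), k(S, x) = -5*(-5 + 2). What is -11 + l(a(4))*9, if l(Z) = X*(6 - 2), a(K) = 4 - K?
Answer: 1609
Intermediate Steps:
k(S, x) = 15 (k(S, x) = -5*(-3) = 15)
X = 45 (X = (3*1)*15 = 3*15 = 45)
l(Z) = 180 (l(Z) = 45*(6 - 2) = 45*4 = 180)
-11 + l(a(4))*9 = -11 + 180*9 = -11 + 1620 = 1609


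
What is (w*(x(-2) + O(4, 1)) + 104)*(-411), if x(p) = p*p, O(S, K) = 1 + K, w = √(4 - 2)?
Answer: -42744 - 2466*√2 ≈ -46231.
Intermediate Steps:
w = √2 ≈ 1.4142
x(p) = p²
(w*(x(-2) + O(4, 1)) + 104)*(-411) = (√2*((-2)² + (1 + 1)) + 104)*(-411) = (√2*(4 + 2) + 104)*(-411) = (√2*6 + 104)*(-411) = (6*√2 + 104)*(-411) = (104 + 6*√2)*(-411) = -42744 - 2466*√2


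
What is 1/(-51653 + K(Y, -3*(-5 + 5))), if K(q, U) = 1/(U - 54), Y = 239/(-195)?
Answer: -54/2789263 ≈ -1.9360e-5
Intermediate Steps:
Y = -239/195 (Y = 239*(-1/195) = -239/195 ≈ -1.2256)
K(q, U) = 1/(-54 + U)
1/(-51653 + K(Y, -3*(-5 + 5))) = 1/(-51653 + 1/(-54 - 3*(-5 + 5))) = 1/(-51653 + 1/(-54 - 3*0)) = 1/(-51653 + 1/(-54 + 0)) = 1/(-51653 + 1/(-54)) = 1/(-51653 - 1/54) = 1/(-2789263/54) = -54/2789263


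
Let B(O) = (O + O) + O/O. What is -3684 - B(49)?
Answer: -3783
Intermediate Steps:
B(O) = 1 + 2*O (B(O) = 2*O + 1 = 1 + 2*O)
-3684 - B(49) = -3684 - (1 + 2*49) = -3684 - (1 + 98) = -3684 - 1*99 = -3684 - 99 = -3783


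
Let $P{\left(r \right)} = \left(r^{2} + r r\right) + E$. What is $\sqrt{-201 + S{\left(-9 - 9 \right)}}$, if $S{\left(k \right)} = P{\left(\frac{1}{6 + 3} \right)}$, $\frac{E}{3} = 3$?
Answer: $\frac{5 i \sqrt{622}}{9} \approx 13.856 i$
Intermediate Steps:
$E = 9$ ($E = 3 \cdot 3 = 9$)
$P{\left(r \right)} = 9 + 2 r^{2}$ ($P{\left(r \right)} = \left(r^{2} + r r\right) + 9 = \left(r^{2} + r^{2}\right) + 9 = 2 r^{2} + 9 = 9 + 2 r^{2}$)
$S{\left(k \right)} = \frac{731}{81}$ ($S{\left(k \right)} = 9 + 2 \left(\frac{1}{6 + 3}\right)^{2} = 9 + 2 \left(\frac{1}{9}\right)^{2} = 9 + \frac{2}{81} = \frac{731}{81}$)
$\sqrt{-201 + S{\left(-9 - 9 \right)}} = \sqrt{-201 + \frac{731}{81}} = \sqrt{- \frac{15550}{81}} = \frac{5 i \sqrt{622}}{9}$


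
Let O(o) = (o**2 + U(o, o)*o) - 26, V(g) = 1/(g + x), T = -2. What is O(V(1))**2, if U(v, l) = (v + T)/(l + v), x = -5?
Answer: 187489/256 ≈ 732.38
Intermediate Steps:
U(v, l) = (-2 + v)/(l + v) (U(v, l) = (v - 2)/(l + v) = (-2 + v)/(l + v))
V(g) = 1/(-5 + g) (V(g) = 1/(g - 5) = 1/(-5 + g))
O(o) = -27 + o**2 + o/2 (O(o) = (o**2 + ((-2 + o)/(o + o))*o) - 26 = (o**2 + ((-2 + o)/((2*o)))*o) - 26 = (o**2 + ((1/(2*o))*(-2 + o))*o) - 26 = (o**2 + ((-2 + o)/(2*o))*o) - 26 = (o**2 + (-1 + o/2)) - 26 = (-1 + o**2 + o/2) - 26 = -27 + o**2 + o/2)
O(V(1))**2 = (-27 + (1/(-5 + 1))**2 + 1/(2*(-5 + 1)))**2 = (-27 + (1/(-4))**2 + (1/2)/(-4))**2 = (-27 + (-1/4)**2 + (1/2)*(-1/4))**2 = (-27 + 1/16 - 1/8)**2 = (-433/16)**2 = 187489/256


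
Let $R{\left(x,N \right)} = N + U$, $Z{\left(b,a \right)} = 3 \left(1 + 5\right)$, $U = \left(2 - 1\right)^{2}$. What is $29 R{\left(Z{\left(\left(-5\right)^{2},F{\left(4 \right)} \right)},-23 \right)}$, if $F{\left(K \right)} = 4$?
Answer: $-638$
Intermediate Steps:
$U = 1$ ($U = 1^{2} = 1$)
$Z{\left(b,a \right)} = 18$ ($Z{\left(b,a \right)} = 3 \cdot 6 = 18$)
$R{\left(x,N \right)} = 1 + N$ ($R{\left(x,N \right)} = N + 1 = 1 + N$)
$29 R{\left(Z{\left(\left(-5\right)^{2},F{\left(4 \right)} \right)},-23 \right)} = 29 \left(1 - 23\right) = 29 \left(-22\right) = -638$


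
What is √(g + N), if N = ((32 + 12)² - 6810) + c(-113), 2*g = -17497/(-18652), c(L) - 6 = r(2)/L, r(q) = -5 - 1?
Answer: 259*I*√322338482898/2107676 ≈ 69.767*I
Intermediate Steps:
r(q) = -6
c(L) = 6 - 6/L
g = 17497/37304 (g = (-17497/(-18652))/2 = (-17497*(-1/18652))/2 = (½)*(17497/18652) = 17497/37304 ≈ 0.46904)
N = -550078/113 (N = ((32 + 12)² - 6810) + (6 - 6/(-113)) = (44² - 6810) + (6 - 6*(-1/113)) = (1936 - 6810) + (6 + 6/113) = -4874 + 684/113 = -550078/113 ≈ -4867.9)
√(g + N) = √(17497/37304 - 550078/113) = √(-20518132551/4215352) = 259*I*√322338482898/2107676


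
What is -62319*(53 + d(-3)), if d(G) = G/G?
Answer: -3365226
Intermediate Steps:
d(G) = 1
-62319*(53 + d(-3)) = -62319*(53 + 1) = -62319*54 = -3365226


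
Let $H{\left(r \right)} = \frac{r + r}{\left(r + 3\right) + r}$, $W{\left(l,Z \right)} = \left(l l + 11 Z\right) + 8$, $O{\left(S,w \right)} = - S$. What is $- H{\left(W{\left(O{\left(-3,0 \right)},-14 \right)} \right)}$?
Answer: $- \frac{274}{271} \approx -1.0111$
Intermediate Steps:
$W{\left(l,Z \right)} = 8 + l^{2} + 11 Z$ ($W{\left(l,Z \right)} = \left(l^{2} + 11 Z\right) + 8 = 8 + l^{2} + 11 Z$)
$H{\left(r \right)} = \frac{2 r}{3 + 2 r}$ ($H{\left(r \right)} = \frac{2 r}{\left(3 + r\right) + r} = \frac{2 r}{3 + 2 r}$)
$- H{\left(W{\left(O{\left(-3,0 \right)},-14 \right)} \right)} = - \frac{2 \left(8 + \left(\left(-1\right) \left(-3\right)\right)^{2} + 11 \left(-14\right)\right)}{3 + 2 \left(8 + \left(\left(-1\right) \left(-3\right)\right)^{2} + 11 \left(-14\right)\right)} = - \frac{2 \left(8 + 3^{2} - 154\right)}{3 + 2 \left(8 + 3^{2} - 154\right)} = - \frac{2 \left(8 + 9 - 154\right)}{3 + 2 \left(8 + 9 - 154\right)} = - \frac{2 \left(-137\right)}{3 + 2 \left(-137\right)} = - \frac{2 \left(-137\right)}{3 - 274} = - \frac{2 \left(-137\right)}{-271} = - \frac{2 \left(-137\right) \left(-1\right)}{271} = \left(-1\right) \frac{274}{271} = - \frac{274}{271}$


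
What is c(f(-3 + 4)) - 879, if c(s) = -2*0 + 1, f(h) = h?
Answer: -878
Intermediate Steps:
c(s) = 1 (c(s) = 0 + 1 = 1)
c(f(-3 + 4)) - 879 = 1 - 879 = -878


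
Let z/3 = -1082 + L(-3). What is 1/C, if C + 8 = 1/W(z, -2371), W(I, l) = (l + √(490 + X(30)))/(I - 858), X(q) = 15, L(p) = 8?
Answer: -735321/4617088 - 85*√505/4617088 ≈ -0.15967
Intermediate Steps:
z = -3222 (z = 3*(-1082 + 8) = 3*(-1074) = -3222)
W(I, l) = (l + √505)/(-858 + I) (W(I, l) = (l + √(490 + 15))/(I - 858) = (l + √505)/(-858 + I))
C = -8 + 1/(2371/4080 - √505/4080) (C = -8 + 1/((-2371 + √505)/(-858 - 3222)) = -8 + 1/((-2371 + √505)/(-4080)) = -8 + 1/(-(-2371 + √505)/4080) = -8 + 1/(2371/4080 - √505/4080) ≈ -6.2627)
1/C = 1/(-735321/117107 + 85*√505/117107)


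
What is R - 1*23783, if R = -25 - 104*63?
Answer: -30360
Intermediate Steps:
R = -6577 (R = -25 - 6552 = -6577)
R - 1*23783 = -6577 - 1*23783 = -6577 - 23783 = -30360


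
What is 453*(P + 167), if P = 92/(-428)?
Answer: 8084238/107 ≈ 75554.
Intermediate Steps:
P = -23/107 (P = 92*(-1/428) = -23/107 ≈ -0.21495)
453*(P + 167) = 453*(-23/107 + 167) = 453*(17846/107) = 8084238/107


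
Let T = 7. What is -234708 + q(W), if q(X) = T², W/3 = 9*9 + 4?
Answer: -234659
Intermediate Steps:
W = 255 (W = 3*(9*9 + 4) = 3*(81 + 4) = 3*85 = 255)
q(X) = 49 (q(X) = 7² = 49)
-234708 + q(W) = -234708 + 49 = -234659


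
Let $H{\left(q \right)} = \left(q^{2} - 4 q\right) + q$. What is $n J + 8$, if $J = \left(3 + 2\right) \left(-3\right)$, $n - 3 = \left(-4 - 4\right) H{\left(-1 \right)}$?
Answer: $443$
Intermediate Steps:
$H{\left(q \right)} = q^{2} - 3 q$
$n = -29$ ($n = 3 + \left(-4 - 4\right) \left(- (-3 - 1)\right) = 3 - 8 \left(\left(-1\right) \left(-4\right)\right) = 3 - 32 = -29$)
$J = -15$ ($J = 5 \left(-3\right) = -15$)
$n J + 8 = \left(-29\right) \left(-15\right) + 8 = 435 + 8 = 443$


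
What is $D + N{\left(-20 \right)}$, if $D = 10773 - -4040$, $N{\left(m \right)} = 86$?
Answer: $14899$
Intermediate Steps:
$D = 14813$ ($D = 10773 + 4040 = 14813$)
$D + N{\left(-20 \right)} = 14813 + 86 = 14899$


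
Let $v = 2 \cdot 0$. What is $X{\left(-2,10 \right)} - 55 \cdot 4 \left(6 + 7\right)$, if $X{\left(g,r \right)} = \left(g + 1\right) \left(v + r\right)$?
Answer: $-2870$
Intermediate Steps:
$v = 0$
$X{\left(g,r \right)} = r \left(1 + g\right)$ ($X{\left(g,r \right)} = \left(g + 1\right) \left(0 + r\right) = \left(1 + g\right) r = r \left(1 + g\right)$)
$X{\left(-2,10 \right)} - 55 \cdot 4 \left(6 + 7\right) = 10 \left(1 - 2\right) - 55 \cdot 4 \left(6 + 7\right) = 10 \left(-1\right) - 55 \cdot 4 \cdot 13 = -10 - 2860 = -2870$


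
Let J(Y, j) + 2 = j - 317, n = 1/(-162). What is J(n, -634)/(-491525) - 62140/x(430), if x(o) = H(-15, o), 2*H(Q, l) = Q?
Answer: 12217348259/1474575 ≈ 8285.3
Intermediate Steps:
H(Q, l) = Q/2
x(o) = -15/2 (x(o) = (½)*(-15) = -15/2)
n = -1/162 ≈ -0.0061728
J(Y, j) = -319 + j (J(Y, j) = -2 + (j - 317) = -2 + (-317 + j) = -319 + j)
J(n, -634)/(-491525) - 62140/x(430) = (-319 - 634)/(-491525) - 62140/(-15/2) = -953*(-1/491525) - 62140*(-2/15) = 953/491525 + 24856/3 = 12217348259/1474575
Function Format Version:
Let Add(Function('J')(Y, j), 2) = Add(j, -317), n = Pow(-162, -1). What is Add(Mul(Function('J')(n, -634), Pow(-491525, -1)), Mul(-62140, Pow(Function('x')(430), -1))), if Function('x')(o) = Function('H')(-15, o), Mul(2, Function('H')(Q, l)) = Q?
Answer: Rational(12217348259, 1474575) ≈ 8285.3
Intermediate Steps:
Function('H')(Q, l) = Mul(Rational(1, 2), Q)
Function('x')(o) = Rational(-15, 2) (Function('x')(o) = Mul(Rational(1, 2), -15) = Rational(-15, 2))
n = Rational(-1, 162) ≈ -0.0061728
Function('J')(Y, j) = Add(-319, j) (Function('J')(Y, j) = Add(-2, Add(j, -317)) = Add(-2, Add(-317, j)) = Add(-319, j))
Add(Mul(Function('J')(n, -634), Pow(-491525, -1)), Mul(-62140, Pow(Function('x')(430), -1))) = Add(Mul(Add(-319, -634), Pow(-491525, -1)), Mul(-62140, Pow(Rational(-15, 2), -1))) = Add(Mul(-953, Rational(-1, 491525)), Mul(-62140, Rational(-2, 15))) = Add(Rational(953, 491525), Rational(24856, 3)) = Rational(12217348259, 1474575)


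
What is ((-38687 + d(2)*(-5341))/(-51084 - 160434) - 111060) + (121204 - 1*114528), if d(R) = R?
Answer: -22079045543/211518 ≈ -1.0438e+5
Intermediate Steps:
((-38687 + d(2)*(-5341))/(-51084 - 160434) - 111060) + (121204 - 1*114528) = ((-38687 + 2*(-5341))/(-51084 - 160434) - 111060) + (121204 - 1*114528) = ((-38687 - 10682)/(-211518) - 111060) + (121204 - 114528) = (-49369*(-1/211518) - 111060) + 6676 = (49369/211518 - 111060) + 6676 = -23491139711/211518 + 6676 = -22079045543/211518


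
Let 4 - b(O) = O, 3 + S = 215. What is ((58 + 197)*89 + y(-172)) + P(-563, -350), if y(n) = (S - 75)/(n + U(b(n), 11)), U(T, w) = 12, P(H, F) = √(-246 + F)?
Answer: 3631063/160 + 2*I*√149 ≈ 22694.0 + 24.413*I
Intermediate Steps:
S = 212 (S = -3 + 215 = 212)
b(O) = 4 - O
y(n) = 137/(12 + n) (y(n) = (212 - 75)/(n + 12) = 137/(12 + n))
((58 + 197)*89 + y(-172)) + P(-563, -350) = ((58 + 197)*89 + 137/(12 - 172)) + √(-246 - 350) = (255*89 + 137/(-160)) + √(-596) = (22695 + 137*(-1/160)) + 2*I*√149 = (22695 - 137/160) + 2*I*√149 = 3631063/160 + 2*I*√149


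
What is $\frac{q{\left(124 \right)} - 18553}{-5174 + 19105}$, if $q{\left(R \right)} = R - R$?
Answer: $- \frac{18553}{13931} \approx -1.3318$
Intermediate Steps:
$q{\left(R \right)} = 0$
$\frac{q{\left(124 \right)} - 18553}{-5174 + 19105} = \frac{0 - 18553}{-5174 + 19105} = - \frac{18553}{13931}$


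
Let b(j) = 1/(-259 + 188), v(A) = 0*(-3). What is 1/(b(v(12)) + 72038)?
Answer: 71/5114697 ≈ 1.3882e-5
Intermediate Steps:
v(A) = 0
b(j) = -1/71 (b(j) = 1/(-71) = -1/71)
1/(b(v(12)) + 72038) = 1/(-1/71 + 72038) = 1/(5114697/71) = 71/5114697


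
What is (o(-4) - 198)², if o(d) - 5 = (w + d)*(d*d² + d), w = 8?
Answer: 216225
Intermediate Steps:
o(d) = 5 + (8 + d)*(d + d³) (o(d) = 5 + (8 + d)*(d*d² + d) = 5 + (8 + d)*(d³ + d) = 5 + (8 + d)*(d + d³))
(o(-4) - 198)² = ((5 + (-4)² + (-4)⁴ + 8*(-4) + 8*(-4)³) - 198)² = ((5 + 16 + 256 - 32 + 8*(-64)) - 198)² = ((5 + 16 + 256 - 32 - 512) - 198)² = (-267 - 198)² = (-465)² = 216225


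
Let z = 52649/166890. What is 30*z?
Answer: 52649/5563 ≈ 9.4641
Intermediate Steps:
z = 52649/166890 (z = 52649*(1/166890) = 52649/166890 ≈ 0.31547)
30*z = 30*(52649/166890) = 52649/5563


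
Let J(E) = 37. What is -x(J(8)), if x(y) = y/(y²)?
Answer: -1/37 ≈ -0.027027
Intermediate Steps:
x(y) = 1/y (x(y) = y/y² = 1/y)
-x(J(8)) = -1/37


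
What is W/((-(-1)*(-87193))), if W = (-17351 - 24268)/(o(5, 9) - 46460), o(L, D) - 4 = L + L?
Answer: -13873/1349922026 ≈ -1.0277e-5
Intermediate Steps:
o(L, D) = 4 + 2*L (o(L, D) = 4 + (L + L) = 4 + 2*L)
W = 13873/15482 (W = (-17351 - 24268)/((4 + 2*5) - 46460) = -41619/((4 + 10) - 46460) = -41619/(14 - 46460) = -41619/(-46446) = -41619*(-1/46446) = 13873/15482 ≈ 0.89607)
W/((-(-1)*(-87193))) = 13873/(15482*((-(-1)*(-87193)))) = 13873/(15482*((-1*87193))) = (13873/15482)/(-87193) = (13873/15482)*(-1/87193) = -13873/1349922026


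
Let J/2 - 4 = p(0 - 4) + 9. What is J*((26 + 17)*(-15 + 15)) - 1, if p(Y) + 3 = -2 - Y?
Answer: -1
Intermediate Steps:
p(Y) = -5 - Y (p(Y) = -3 + (-2 - Y) = -5 - Y)
J = 24 (J = 8 + 2*((-5 - (0 - 4)) + 9) = 8 + 2*((-5 - 1*(-4)) + 9) = 8 + 2*((-5 + 4) + 9) = 8 + 2*(-1 + 9) = 8 + 2*8 = 8 + 16 = 24)
J*((26 + 17)*(-15 + 15)) - 1 = 24*((26 + 17)*(-15 + 15)) - 1 = 24*(43*0) - 1 = 24*0 - 1 = 0 - 1 = -1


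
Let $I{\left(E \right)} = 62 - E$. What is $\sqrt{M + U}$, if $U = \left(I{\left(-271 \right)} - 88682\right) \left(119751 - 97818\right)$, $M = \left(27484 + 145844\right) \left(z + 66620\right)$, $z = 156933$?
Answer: $\sqrt{36810235767} \approx 1.9186 \cdot 10^{5}$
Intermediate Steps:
$M = 38747994384$ ($M = \left(27484 + 145844\right) \left(156933 + 66620\right) = 173328 \cdot 223553 = 38747994384$)
$U = -1937758617$ ($U = \left(\left(62 - -271\right) - 88682\right) \left(119751 - 97818\right) = \left(\left(62 + 271\right) - 88682\right) 21933 = \left(333 - 88682\right) 21933 = \left(-88349\right) 21933 = -1937758617$)
$\sqrt{M + U} = \sqrt{38747994384 - 1937758617} = \sqrt{36810235767}$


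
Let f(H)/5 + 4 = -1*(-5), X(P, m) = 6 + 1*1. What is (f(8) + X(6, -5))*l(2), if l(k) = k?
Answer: 24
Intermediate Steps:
X(P, m) = 7 (X(P, m) = 6 + 1 = 7)
f(H) = 5 (f(H) = -20 + 5*(-1*(-5)) = -20 + 5*5 = -20 + 25 = 5)
(f(8) + X(6, -5))*l(2) = (5 + 7)*2 = 12*2 = 24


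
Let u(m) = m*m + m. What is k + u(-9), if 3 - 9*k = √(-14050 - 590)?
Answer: 217/3 - 4*I*√915/9 ≈ 72.333 - 13.444*I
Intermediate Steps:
u(m) = m + m² (u(m) = m² + m = m + m²)
k = ⅓ - 4*I*√915/9 (k = ⅓ - √(-14050 - 590)/9 = ⅓ - 4*I*√915/9 ≈ 0.33333 - 13.444*I)
k + u(-9) = (⅓ - 4*I*√915/9) - 9*(1 - 9) = (⅓ - 4*I*√915/9) - 9*(-8) = (⅓ - 4*I*√915/9) + 72 = 217/3 - 4*I*√915/9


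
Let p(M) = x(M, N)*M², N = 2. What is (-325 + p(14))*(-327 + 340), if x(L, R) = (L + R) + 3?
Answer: 44187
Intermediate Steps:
x(L, R) = 3 + L + R
p(M) = M²*(5 + M) (p(M) = (3 + M + 2)*M² = (5 + M)*M² = M²*(5 + M))
(-325 + p(14))*(-327 + 340) = (-325 + 14²*(5 + 14))*(-327 + 340) = (-325 + 196*19)*13 = (-325 + 3724)*13 = 3399*13 = 44187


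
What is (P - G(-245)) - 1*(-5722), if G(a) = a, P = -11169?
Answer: -5202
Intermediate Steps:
(P - G(-245)) - 1*(-5722) = (-11169 - 1*(-245)) - 1*(-5722) = (-11169 + 245) + 5722 = -10924 + 5722 = -5202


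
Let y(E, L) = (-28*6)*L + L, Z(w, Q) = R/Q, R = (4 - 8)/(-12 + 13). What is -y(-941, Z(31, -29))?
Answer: 668/29 ≈ 23.034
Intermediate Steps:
R = -4 (R = -4/1 = -4*1 = -4)
Z(w, Q) = -4/Q
y(E, L) = -167*L (y(E, L) = -168*L + L = -167*L)
-y(-941, Z(31, -29)) = -(-167)*(-4/(-29)) = -(-167)*(-4*(-1/29)) = -(-167)*4/29 = -1*(-668/29) = 668/29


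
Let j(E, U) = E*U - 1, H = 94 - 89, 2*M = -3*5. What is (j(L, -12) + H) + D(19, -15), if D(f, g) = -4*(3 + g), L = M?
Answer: 142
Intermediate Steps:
M = -15/2 (M = (-3*5)/2 = (½)*(-15) = -15/2 ≈ -7.5000)
H = 5
L = -15/2 ≈ -7.5000
j(E, U) = -1 + E*U
D(f, g) = -12 - 4*g
(j(L, -12) + H) + D(19, -15) = ((-1 - 15/2*(-12)) + 5) + (-12 - 4*(-15)) = ((-1 + 90) + 5) + (-12 + 60) = (89 + 5) + 48 = 94 + 48 = 142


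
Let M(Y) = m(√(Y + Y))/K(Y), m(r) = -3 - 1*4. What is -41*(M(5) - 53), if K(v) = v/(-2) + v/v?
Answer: 5945/3 ≈ 1981.7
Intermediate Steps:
m(r) = -7 (m(r) = -3 - 4 = -7)
K(v) = 1 - v/2 (K(v) = v*(-½) + 1 = -v/2 + 1 = 1 - v/2)
M(Y) = -7/(1 - Y/2)
-41*(M(5) - 53) = -41*(14/(-2 + 5) - 53) = -41*(14/3 - 53) = -41*(-145/3) = 5945/3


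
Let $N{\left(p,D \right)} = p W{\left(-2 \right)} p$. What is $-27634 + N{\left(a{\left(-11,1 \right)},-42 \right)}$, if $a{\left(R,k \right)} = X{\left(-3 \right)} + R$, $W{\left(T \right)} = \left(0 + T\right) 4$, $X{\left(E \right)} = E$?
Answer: $-29202$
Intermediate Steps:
$W{\left(T \right)} = 4 T$ ($W{\left(T \right)} = T 4 = 4 T$)
$a{\left(R,k \right)} = -3 + R$
$N{\left(p,D \right)} = - 8 p^{2}$ ($N{\left(p,D \right)} = p 4 \left(-2\right) p = p \left(-8\right) p = - 8 p p = - 8 p^{2}$)
$-27634 + N{\left(a{\left(-11,1 \right)},-42 \right)} = -27634 - 8 \left(-3 - 11\right)^{2} = -27634 - 8 \left(-14\right)^{2} = -27634 - 1568 = -29202$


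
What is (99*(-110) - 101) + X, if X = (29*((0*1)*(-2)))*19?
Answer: -10991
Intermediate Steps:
X = 0 (X = (29*(0*(-2)))*19 = (29*0)*19 = 0*19 = 0)
(99*(-110) - 101) + X = (99*(-110) - 101) + 0 = (-10890 - 101) + 0 = -10991 + 0 = -10991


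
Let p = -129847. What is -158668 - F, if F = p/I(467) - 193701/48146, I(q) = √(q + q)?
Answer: -7639035827/48146 + 129847*√934/934 ≈ -1.5442e+5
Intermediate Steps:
I(q) = √2*√q (I(q) = √(2*q) = √2*√q)
F = -193701/48146 - 129847*√934/934 (F = -129847*√934/934 - 193701/48146 = -193701/48146 - 129847*√934/934 ≈ -4252.8)
-158668 - F = -158668 - (-193701/48146 - 129847*√934/934) = -158668 + (193701/48146 + 129847*√934/934) = -7639035827/48146 + 129847*√934/934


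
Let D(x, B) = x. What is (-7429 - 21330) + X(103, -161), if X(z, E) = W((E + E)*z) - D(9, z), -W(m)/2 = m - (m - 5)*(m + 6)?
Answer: 2199938284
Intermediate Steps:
W(m) = -2*m + 2*(-5 + m)*(6 + m) (W(m) = -2*(m - (m - 5)*(m + 6)) = -2*(m - (-5 + m)*(6 + m)) = -2*m + 2*(-5 + m)*(6 + m))
X(z, E) = -69 + 8*E²*z² (X(z, E) = (-60 + 2*((E + E)*z)²) - 1*9 = (-60 + 2*((2*E)*z)²) - 9 = (-60 + 2*(2*E*z)²) - 9 = (-60 + 2*(4*E²*z²)) - 9 = (-60 + 8*E²*z²) - 9 = -69 + 8*E²*z²)
(-7429 - 21330) + X(103, -161) = (-7429 - 21330) + (-69 + 8*(-161)²*103²) = -28759 + (-69 + 8*25921*10609) = -28759 + (-69 + 2199967112) = -28759 + 2199967043 = 2199938284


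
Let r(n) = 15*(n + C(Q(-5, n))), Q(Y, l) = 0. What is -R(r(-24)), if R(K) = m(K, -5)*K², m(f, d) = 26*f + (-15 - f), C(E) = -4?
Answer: 1854846000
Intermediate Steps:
r(n) = -60 + 15*n (r(n) = 15*(n - 4) = 15*(-4 + n) = -60 + 15*n)
m(f, d) = -15 + 25*f
R(K) = K²*(-15 + 25*K) (R(K) = (-15 + 25*K)*K² = K²*(-15 + 25*K))
-R(r(-24)) = -(-60 + 15*(-24))²*(-15 + 25*(-60 + 15*(-24))) = -(-60 - 360)²*(-15 + 25*(-60 - 360)) = -(-420)²*(-15 + 25*(-420)) = -176400*(-15 - 10500) = -176400*(-10515) = -1*(-1854846000) = 1854846000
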